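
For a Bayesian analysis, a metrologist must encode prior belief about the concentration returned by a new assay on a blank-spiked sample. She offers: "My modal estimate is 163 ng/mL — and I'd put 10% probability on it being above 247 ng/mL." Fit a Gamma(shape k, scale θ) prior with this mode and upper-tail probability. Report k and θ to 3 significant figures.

k ≈ 11.8, θ ≈ 15.1

Gamma(k,θ) with k>1 has mode (k−1)θ, so θ = 163/(k−1).
Need P(X < 247) = 0.9 with θ tied to k this way. Start at k = 2, θ = 163: P(X<247) ≈ 0.447.
Too low — raise k to concentrate. Iterating converges to k ≈ 11.8.
Then θ = 163/(11.8−1) ≈ 15.1.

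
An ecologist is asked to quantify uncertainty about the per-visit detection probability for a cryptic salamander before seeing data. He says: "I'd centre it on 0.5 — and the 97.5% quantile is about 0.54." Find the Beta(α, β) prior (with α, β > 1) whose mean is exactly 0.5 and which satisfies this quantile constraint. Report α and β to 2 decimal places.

With mean 0.5 fixed, write α = 0.5s, β = 0.5s where s = α+β.
Need P(θ < 0.54) = 0.975 under Beta(0.5s, 0.5s). Normal approximation: (q−m)/√(m(1−m)/s) ≈ z_{0.975} = 1.96, so s ≈ 0.5·0.5·(1.96)²/(0.54−0.5)² = 600.2.
At s = 600.2: P(θ<0.54) ≈ 0.975. Adjusting to match 0.975 gives s ≈ 598.80.
So α = 0.5·598.80 ≈ 299.40, β = 0.5·598.80 ≈ 299.40.

α ≈ 299.40, β ≈ 299.40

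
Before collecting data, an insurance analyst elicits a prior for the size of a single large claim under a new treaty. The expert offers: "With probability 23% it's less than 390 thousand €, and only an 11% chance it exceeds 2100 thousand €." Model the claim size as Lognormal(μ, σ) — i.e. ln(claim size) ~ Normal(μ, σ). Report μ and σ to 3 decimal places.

μ ≈ 6.599, σ ≈ 0.857

If T ~ Lognormal(μ,σ) then ln T ~ Normal(μ,σ), so the p-quantile of ln T is μ + z_p·σ.
ln(390) = 5.966 and ln(2100) = 7.65; z_{0.23} = -0.7388, z_{0.89} = 1.227.
σ = (7.65 − 5.966)/(1.227 − (-0.7388)) = 0.857.
μ = 5.966 − (-0.7388)·0.857 = 6.599.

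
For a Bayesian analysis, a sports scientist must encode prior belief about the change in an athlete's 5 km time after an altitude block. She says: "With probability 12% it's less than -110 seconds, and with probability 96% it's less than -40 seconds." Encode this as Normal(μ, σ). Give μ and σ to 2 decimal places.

The p-quantile of Normal(μ,σ) is μ + z_p·σ, with z_{0.12} = -1.175 and z_{0.96} = 1.751.
Eliminate σ: μ = (z₂·x₁ − z₁·x₂)/(z₂ − z₁) = (1.751·-110 − (-1.175)·-40)/2.926 = -81.89.
Then σ = (x₂ − x₁)/(z₂ − z₁) = (-40 − -110)/2.926 = 23.93.

μ = -81.89, σ = 23.93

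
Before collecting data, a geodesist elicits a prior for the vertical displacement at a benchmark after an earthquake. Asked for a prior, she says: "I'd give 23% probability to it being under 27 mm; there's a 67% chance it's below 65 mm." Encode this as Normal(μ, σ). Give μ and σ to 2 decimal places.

μ = 50.82, σ = 32.24

The p-quantile of Normal(μ,σ) is μ + z_p·σ, with z_{0.23} = -0.7388 and z_{0.67} = 0.4399.
Eliminate σ: μ = (z₂·x₁ − z₁·x₂)/(z₂ − z₁) = (0.4399·27 − (-0.7388)·65)/1.179 = 50.82.
Then σ = (x₂ − x₁)/(z₂ − z₁) = (65 − 27)/1.179 = 32.24.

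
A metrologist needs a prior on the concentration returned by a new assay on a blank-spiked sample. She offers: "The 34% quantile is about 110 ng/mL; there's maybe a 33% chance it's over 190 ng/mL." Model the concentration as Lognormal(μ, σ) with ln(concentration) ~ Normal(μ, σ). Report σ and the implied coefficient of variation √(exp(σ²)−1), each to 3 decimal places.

If T ~ Lognormal(μ,σ) then ln T ~ Normal(μ,σ), so the p-quantile of ln T is μ + z_p·σ.
ln(110) = 4.7 and ln(190) = 5.247; z_{0.34} = -0.4125, z_{0.67} = 0.4399.
σ = (5.247 − 4.7)/(0.4399 − (-0.4125)) = 0.641.
μ = 4.7 − (-0.4125)·0.641 = 4.965.
CV = √(exp(σ²)−1) = √(exp(0.4111)−1) = 0.713.

σ ≈ 0.641, CV ≈ 0.713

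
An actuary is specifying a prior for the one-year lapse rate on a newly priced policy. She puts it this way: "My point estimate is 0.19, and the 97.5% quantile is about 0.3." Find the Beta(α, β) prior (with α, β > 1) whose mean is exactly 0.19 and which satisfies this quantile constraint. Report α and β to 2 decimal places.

α ≈ 10.92, β ≈ 46.55

With mean 0.19 fixed, write α = 0.19s, β = 0.81s where s = α+β.
Need P(θ < 0.3) = 0.975 under Beta(0.19s, 0.81s). Normal approximation: (q−m)/√(m(1−m)/s) ≈ z_{0.975} = 1.96, so s ≈ 0.19·0.81·(1.96)²/(0.3−0.19)² = 48.9.
At s = 48.9: P(θ<0.3) ≈ 0.965. Adjusting to match 0.975 gives s ≈ 57.47.
So α = 0.19·57.47 ≈ 10.92, β = 0.81·57.47 ≈ 46.55.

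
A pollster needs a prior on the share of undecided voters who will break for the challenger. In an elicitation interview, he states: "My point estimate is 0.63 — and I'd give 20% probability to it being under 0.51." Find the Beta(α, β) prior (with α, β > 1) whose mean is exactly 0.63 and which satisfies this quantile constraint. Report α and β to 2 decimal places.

α ≈ 7.00, β ≈ 4.11

With mean 0.63 fixed, write α = 0.63s, β = 0.37s where s = α+β.
Need P(θ < 0.51) = 0.2 under Beta(0.63s, 0.37s). Normal approximation: (q−m)/√(m(1−m)/s) ≈ z_{0.2} = -0.842, so s ≈ 0.63·0.37·(-0.842)²/(0.51−0.63)² = 11.5.
At s = 11.5: P(θ<0.51) ≈ 0.197. Adjusting to match 0.2 gives s ≈ 11.12.
So α = 0.63·11.12 ≈ 7.00, β = 0.37·11.12 ≈ 4.11.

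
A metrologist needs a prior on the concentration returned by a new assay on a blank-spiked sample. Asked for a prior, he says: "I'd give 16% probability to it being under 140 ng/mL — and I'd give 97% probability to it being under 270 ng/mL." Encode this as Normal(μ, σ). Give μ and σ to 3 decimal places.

μ = 184.963, σ = 45.213

The p-quantile of Normal(μ,σ) is μ + z_p·σ, with z_{0.16} = -0.9945 and z_{0.97} = 1.881.
Eliminate σ: μ = (z₂·x₁ − z₁·x₂)/(z₂ − z₁) = (1.881·140 − (-0.9945)·270)/2.875 = 184.963.
Then σ = (x₂ − x₁)/(z₂ − z₁) = (270 − 140)/2.875 = 45.213.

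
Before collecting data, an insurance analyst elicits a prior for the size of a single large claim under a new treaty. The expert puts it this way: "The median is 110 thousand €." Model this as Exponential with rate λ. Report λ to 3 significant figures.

λ ≈ 0.0063

Exponential median = ln 2 / λ, so λ = ln 2 / 110.0 = 0.0063.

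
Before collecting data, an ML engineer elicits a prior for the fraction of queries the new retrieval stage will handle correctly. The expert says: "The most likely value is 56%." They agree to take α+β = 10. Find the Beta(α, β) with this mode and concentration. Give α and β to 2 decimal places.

For α,β > 1 the Beta mode is (α−1)/(α+β−2). With α+β = 10, the mode is (α−1)/8.
Set (α−1)/8 = 0.56 → α = 1 + 0.56·8 = 5.48.
β = 10 − α = 4.52.

α = 5.48, β = 4.52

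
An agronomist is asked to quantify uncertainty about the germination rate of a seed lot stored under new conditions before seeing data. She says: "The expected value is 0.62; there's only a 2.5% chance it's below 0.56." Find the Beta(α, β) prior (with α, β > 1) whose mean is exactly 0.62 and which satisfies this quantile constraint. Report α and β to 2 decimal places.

With mean 0.62 fixed, write α = 0.62s, β = 0.38s where s = α+β.
Need P(θ < 0.56) = 0.025 under Beta(0.62s, 0.38s). Normal approximation: (q−m)/√(m(1−m)/s) ≈ z_{0.025} = -1.96, so s ≈ 0.62·0.38·(-1.96)²/(0.56−0.62)² = 251.4.
At s = 251.4: P(θ<0.56) ≈ 0.026. Adjusting to match 0.025 gives s ≈ 257.50.
So α = 0.62·257.50 ≈ 159.65, β = 0.38·257.50 ≈ 97.85.

α ≈ 159.65, β ≈ 97.85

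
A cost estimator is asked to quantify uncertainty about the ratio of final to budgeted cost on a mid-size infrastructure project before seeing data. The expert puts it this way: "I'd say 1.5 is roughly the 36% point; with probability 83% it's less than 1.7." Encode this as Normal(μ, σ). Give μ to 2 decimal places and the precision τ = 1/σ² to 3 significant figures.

μ = 1.55, τ = 43.1

For Normal(μ,σ), the p-quantile is μ + z_p·σ. Here z_{0.36} = -0.3585, z_{0.83} = 0.9542.
So 1.5 = μ − 0.3585σ and 1.7 = μ + 0.9542σ.
Subtracting: σ = (1.7 − 1.5)/(0.9542 − (-0.3585)) = 0.15.
Then μ = 1.5 − (-0.3585)·0.15 = 1.55.
Precision τ = 1/σ² = 1/0.1524² = 43.1.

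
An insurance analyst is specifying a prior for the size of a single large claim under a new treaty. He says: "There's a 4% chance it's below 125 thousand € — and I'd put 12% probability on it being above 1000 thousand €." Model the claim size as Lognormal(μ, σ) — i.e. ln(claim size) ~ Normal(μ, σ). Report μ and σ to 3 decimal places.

If T ~ Lognormal(μ,σ) then ln T ~ Normal(μ,σ), so the p-quantile of ln T is μ + z_p·σ.
ln(125) = 4.828 and ln(1000) = 6.908; z_{0.04} = -1.751, z_{0.88} = 1.175.
σ = (6.908 − 4.828)/(1.175 − (-1.751)) = 0.711.
μ = 4.828 − (-1.751)·0.711 = 6.073.

μ ≈ 6.073, σ ≈ 0.711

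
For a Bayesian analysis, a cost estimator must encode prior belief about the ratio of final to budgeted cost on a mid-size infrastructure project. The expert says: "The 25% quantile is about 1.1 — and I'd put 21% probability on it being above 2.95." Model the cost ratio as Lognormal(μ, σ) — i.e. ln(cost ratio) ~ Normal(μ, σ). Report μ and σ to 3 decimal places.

If T ~ Lognormal(μ,σ) then ln T ~ Normal(μ,σ), so the p-quantile of ln T is μ + z_p·σ.
ln(1.1) = 0.09531 and ln(2.95) = 1.082; z_{0.25} = -0.6745, z_{0.79} = 0.8064.
σ = (1.082 − 0.09531)/(0.8064 − (-0.6745)) = 0.666.
μ = 0.09531 − (-0.6745)·0.666 = 0.545.

μ ≈ 0.545, σ ≈ 0.666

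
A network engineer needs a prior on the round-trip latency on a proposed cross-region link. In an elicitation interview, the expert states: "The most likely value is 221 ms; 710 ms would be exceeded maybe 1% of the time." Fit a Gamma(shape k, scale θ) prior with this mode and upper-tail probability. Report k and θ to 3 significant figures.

k ≈ 4.25, θ ≈ 68

Gamma(k,θ) with k>1 has mode (k−1)θ, so θ = 221/(k−1).
Need P(X < 710) = 0.99 with θ tied to k this way. Start at k = 2, θ = 221: P(X<710) ≈ 0.830.
Too low — raise k to concentrate. Iterating converges to k ≈ 4.25.
Then θ = 221/(4.25−1) ≈ 68.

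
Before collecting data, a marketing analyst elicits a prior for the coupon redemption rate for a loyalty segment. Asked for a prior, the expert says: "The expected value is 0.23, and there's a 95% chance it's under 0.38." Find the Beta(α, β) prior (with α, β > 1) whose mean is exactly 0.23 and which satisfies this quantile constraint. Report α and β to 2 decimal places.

α ≈ 5.57, β ≈ 18.63

With mean 0.23 fixed, write α = 0.23s, β = 0.77s where s = α+β.
Need P(θ < 0.38) = 0.95 under Beta(0.23s, 0.77s). Normal approximation: (q−m)/√(m(1−m)/s) ≈ z_{0.95} = 1.64, so s ≈ 0.23·0.77·(1.64)²/(0.38−0.23)² = 21.3.
At s = 21.3: P(θ<0.38) ≈ 0.940. Adjusting to match 0.95 gives s ≈ 24.20.
So α = 0.23·24.20 ≈ 5.57, β = 0.77·24.20 ≈ 18.63.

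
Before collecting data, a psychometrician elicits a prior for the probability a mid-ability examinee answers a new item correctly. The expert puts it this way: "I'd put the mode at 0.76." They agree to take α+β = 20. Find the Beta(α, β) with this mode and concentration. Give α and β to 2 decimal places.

α = 14.68, β = 5.32

For α,β > 1 the Beta mode is (α−1)/(α+β−2). With α+β = 20, the mode is (α−1)/18.
Set (α−1)/18 = 0.76 → α = 1 + 0.76·18 = 14.68.
β = 20 − α = 5.32.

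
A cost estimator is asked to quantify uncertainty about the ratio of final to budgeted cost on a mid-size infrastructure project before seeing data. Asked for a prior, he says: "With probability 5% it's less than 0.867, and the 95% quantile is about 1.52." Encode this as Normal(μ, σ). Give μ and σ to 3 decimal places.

The p-quantile of Normal(μ,σ) is μ + z_p·σ, with z_{0.05} = -1.645 and z_{0.95} = 1.645.
Eliminate σ: μ = (z₂·x₁ − z₁·x₂)/(z₂ − z₁) = (1.645·0.867 − (-1.645)·1.52)/3.29 = 1.194.
Then σ = (x₂ − x₁)/(z₂ − z₁) = (1.52 − 0.867)/3.29 = 0.198.

μ = 1.194, σ = 0.198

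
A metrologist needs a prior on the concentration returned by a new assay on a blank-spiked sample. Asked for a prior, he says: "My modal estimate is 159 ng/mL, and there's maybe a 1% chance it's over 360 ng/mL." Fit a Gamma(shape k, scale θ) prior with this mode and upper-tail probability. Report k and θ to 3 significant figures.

Gamma(k,θ) with k>1 has mode (k−1)θ, so θ = 159/(k−1).
Need P(X < 360) = 0.99 with θ tied to k this way. Start at k = 2, θ = 159: P(X<360) ≈ 0.661.
Too low — raise k to concentrate. Iterating converges to k ≈ 8.18.
Then θ = 159/(8.18−1) ≈ 22.2.

k ≈ 8.18, θ ≈ 22.2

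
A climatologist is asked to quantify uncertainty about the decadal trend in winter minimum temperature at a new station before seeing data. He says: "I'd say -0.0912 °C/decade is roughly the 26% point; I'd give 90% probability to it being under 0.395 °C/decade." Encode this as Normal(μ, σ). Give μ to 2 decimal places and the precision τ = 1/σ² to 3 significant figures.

For Normal(μ,σ), the p-quantile is μ + z_p·σ. Here z_{0.26} = -0.6433, z_{0.9} = 1.282.
So -0.0912 = μ − 0.6433σ and 0.395 = μ + 1.282σ.
Subtracting: σ = (0.395 − -0.0912)/(1.282 − (-0.6433)) = 0.25.
Then μ = -0.0912 − (-0.6433)·0.25 = 0.07.
Precision τ = 1/σ² = 1/0.2526² = 15.7.

μ = 0.07, τ = 15.7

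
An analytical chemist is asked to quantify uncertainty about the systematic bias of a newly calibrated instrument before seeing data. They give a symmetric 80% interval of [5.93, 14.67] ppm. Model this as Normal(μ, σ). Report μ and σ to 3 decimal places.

μ = 10.300, σ = 3.410

A symmetric 80% interval runs μ ± z·σ with z = 1.282.
Half-width = 4.37, so σ = 4.37/1.282 = 3.410.
μ is the interval midpoint, 10.300.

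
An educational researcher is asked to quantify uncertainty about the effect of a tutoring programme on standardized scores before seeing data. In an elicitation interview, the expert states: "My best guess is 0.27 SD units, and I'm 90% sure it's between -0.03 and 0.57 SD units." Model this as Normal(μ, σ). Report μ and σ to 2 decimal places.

μ = 0.27, σ = 0.18

A symmetric 90% interval runs μ ± z·σ with z = 1.645.
Half-width = 0.3, so σ = 0.3/1.645 = 0.18.
μ is the stated best guess, 0.27.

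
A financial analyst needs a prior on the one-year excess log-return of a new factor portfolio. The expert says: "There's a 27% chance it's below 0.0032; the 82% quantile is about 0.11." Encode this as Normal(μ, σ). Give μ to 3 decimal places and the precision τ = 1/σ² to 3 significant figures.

For Normal(μ,σ), the p-quantile is μ + z_p·σ. Here z_{0.27} = -0.6128, z_{0.82} = 0.9154.
So 0.0032 = μ − 0.6128σ and 0.11 = μ + 0.9154σ.
Subtracting: σ = (0.11 − 0.0032)/(0.9154 − (-0.6128)) = 0.070.
Then μ = 0.0032 − (-0.6128)·0.070 = 0.046.
Precision τ = 1/σ² = 1/0.06989² = 205.

μ = 0.046, τ = 205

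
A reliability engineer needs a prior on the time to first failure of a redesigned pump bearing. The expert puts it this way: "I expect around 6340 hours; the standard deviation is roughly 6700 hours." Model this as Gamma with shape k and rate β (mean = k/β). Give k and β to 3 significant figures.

For Gamma(k, rate β): mean = k/β, variance = k/β², so CV = 1/√k.
CV = SD/mean = 6700/6340 = 1.057, hence k = 1/CV² = 0.895.
Then β = k/mean = 0.895/6340 = 0.000141.

k ≈ 0.895, β ≈ 0.000141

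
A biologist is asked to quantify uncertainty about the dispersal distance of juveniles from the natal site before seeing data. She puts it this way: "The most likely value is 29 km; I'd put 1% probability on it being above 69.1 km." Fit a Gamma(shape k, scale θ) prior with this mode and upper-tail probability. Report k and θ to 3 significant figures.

k ≈ 7.29, θ ≈ 4.61

Gamma(k,θ) with k>1 has mode (k−1)θ, so θ = 29/(k−1).
Need P(X < 69.1) = 0.99 with θ tied to k this way. Start at k = 2, θ = 29: P(X<69.1) ≈ 0.688.
Too low — raise k to concentrate. Iterating converges to k ≈ 7.29.
Then θ = 29/(7.29−1) ≈ 4.61.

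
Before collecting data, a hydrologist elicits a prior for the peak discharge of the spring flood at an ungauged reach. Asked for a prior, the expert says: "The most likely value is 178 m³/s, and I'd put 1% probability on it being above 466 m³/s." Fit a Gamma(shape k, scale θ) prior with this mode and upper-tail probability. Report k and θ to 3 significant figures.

Gamma(k,θ) with k>1 has mode (k−1)θ, so θ = 178/(k−1).
Need P(X < 466) = 0.99 with θ tied to k this way. Start at k = 2, θ = 178: P(X<466) ≈ 0.736.
Too low — raise k to concentrate. Iterating converges to k ≈ 6.02.
Then θ = 178/(6.02−1) ≈ 35.5.

k ≈ 6.02, θ ≈ 35.5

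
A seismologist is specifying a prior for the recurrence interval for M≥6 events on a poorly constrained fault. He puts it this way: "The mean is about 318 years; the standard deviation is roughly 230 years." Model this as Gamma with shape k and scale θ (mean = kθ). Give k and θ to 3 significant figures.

k ≈ 1.91, θ ≈ 166

For Gamma(k, scale θ): mean = kθ, variance = kθ², so CV = 1/√k.
CV = SD/mean = 230/318 = 0.7233, hence k = 1/CV² = 1.91.
Then θ = mean/k = 318/1.91 = 166.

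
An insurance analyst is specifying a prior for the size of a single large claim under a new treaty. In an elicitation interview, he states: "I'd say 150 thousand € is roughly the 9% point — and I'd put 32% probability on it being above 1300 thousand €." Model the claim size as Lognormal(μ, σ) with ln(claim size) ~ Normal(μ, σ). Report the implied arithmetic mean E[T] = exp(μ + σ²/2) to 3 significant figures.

E[T] ≈ 1520 thousand €

If T ~ Lognormal(μ,σ) then ln T ~ Normal(μ,σ), so the p-quantile of ln T is μ + z_p·σ.
ln(150) = 5.011 and ln(1300) = 7.17; z_{0.09} = -1.341, z_{0.68} = 0.4677.
σ = (7.17 − 5.011)/(0.4677 − (-1.341)) = 1.194.
μ = 5.011 − (-1.341)·1.194 = 6.612.
E[T] = exp(μ + σ²/2) = exp(6.612 + 0.7129) = 1520 thousand €.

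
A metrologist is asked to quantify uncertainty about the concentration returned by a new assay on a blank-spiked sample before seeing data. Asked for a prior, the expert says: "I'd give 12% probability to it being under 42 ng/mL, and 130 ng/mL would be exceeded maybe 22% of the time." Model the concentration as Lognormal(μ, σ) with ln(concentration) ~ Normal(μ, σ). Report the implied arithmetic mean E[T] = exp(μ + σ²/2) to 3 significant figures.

If T ~ Lognormal(μ,σ) then ln T ~ Normal(μ,σ), so the p-quantile of ln T is μ + z_p·σ.
ln(42) = 3.738 and ln(130) = 4.868; z_{0.12} = -1.175, z_{0.78} = 0.7722.
σ = (4.868 − 3.738)/(0.7722 − (-1.175)) = 0.580.
μ = 3.738 − (-1.175)·0.580 = 4.419.
E[T] = exp(μ + σ²/2) = exp(4.419 + 0.1683) = 98.3 ng/mL.

E[T] ≈ 98.3 ng/mL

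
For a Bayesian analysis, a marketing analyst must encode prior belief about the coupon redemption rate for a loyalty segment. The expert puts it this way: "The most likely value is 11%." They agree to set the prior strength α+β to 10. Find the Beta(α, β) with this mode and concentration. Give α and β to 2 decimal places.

For α,β > 1 the Beta mode is (α−1)/(α+β−2). With α+β = 10, the mode is (α−1)/8.
Set (α−1)/8 = 0.11 → α = 1 + 0.11·8 = 1.88.
β = 10 − α = 8.12.

α = 1.88, β = 8.12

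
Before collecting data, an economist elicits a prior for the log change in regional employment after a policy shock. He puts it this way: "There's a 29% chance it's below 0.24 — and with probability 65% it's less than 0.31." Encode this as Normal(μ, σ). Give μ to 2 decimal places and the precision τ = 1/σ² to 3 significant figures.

μ = 0.28, τ = 180

The p-quantile of Normal(μ,σ) is μ + z_p·σ, with z_{0.29} = -0.5534 and z_{0.65} = 0.3853.
Eliminate σ: μ = (z₂·x₁ − z₁·x₂)/(z₂ − z₁) = (0.3853·0.24 − (-0.5534)·0.31)/0.9387 = 0.28.
Then σ = (x₂ − x₁)/(z₂ − z₁) = (0.31 − 0.24)/0.9387 = 0.07.
Precision τ = 1/σ² = 1/0.07457² = 180.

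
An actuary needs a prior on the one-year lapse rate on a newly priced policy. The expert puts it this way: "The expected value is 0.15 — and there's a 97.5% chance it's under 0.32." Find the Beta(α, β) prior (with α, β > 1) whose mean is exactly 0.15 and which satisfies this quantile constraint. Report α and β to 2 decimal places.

α ≈ 3.38, β ≈ 19.14

With mean 0.15 fixed, write α = 0.15s, β = 0.85s where s = α+β.
Need P(θ < 0.32) = 0.975 under Beta(0.15s, 0.85s). Normal approximation: (q−m)/√(m(1−m)/s) ≈ z_{0.975} = 1.96, so s ≈ 0.15·0.85·(1.96)²/(0.32−0.15)² = 16.9.
At s = 16.9: P(θ<0.32) ≈ 0.958. Adjusting to match 0.975 gives s ≈ 22.52.
So α = 0.15·22.52 ≈ 3.38, β = 0.85·22.52 ≈ 19.14.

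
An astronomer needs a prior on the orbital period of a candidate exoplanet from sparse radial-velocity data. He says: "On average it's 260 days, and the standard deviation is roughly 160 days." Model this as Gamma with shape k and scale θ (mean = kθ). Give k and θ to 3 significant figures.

k ≈ 2.64, θ ≈ 98.5

For Gamma(k, scale θ): mean = kθ, variance = kθ², so CV = 1/√k.
CV = SD/mean = 160/260 = 0.6154, hence k = 1/CV² = 2.64.
Then θ = mean/k = 260/2.64 = 98.5.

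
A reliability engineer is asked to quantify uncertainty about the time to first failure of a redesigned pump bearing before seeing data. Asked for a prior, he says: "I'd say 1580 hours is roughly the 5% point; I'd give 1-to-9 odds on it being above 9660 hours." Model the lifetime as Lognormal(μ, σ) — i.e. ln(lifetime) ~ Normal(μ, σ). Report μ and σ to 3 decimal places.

μ ≈ 8.383, σ ≈ 0.619

If T ~ Lognormal(μ,σ) then ln T ~ Normal(μ,σ), so the p-quantile of ln T is μ + z_p·σ.
ln(1580) = 7.365 and ln(9660) = 9.176; z_{0.05} = -1.645, z_{0.9} = 1.282.
σ = (9.176 − 7.365)/(1.282 − (-1.645)) = 0.619.
μ = 7.365 − (-1.645)·0.619 = 8.383.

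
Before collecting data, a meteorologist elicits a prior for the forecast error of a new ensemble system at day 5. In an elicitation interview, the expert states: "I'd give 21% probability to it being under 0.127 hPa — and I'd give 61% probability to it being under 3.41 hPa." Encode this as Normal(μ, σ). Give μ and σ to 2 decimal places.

The p-quantile of Normal(μ,σ) is μ + z_p·σ, with z_{0.21} = -0.8064 and z_{0.61} = 0.2793.
Eliminate σ: μ = (z₂·x₁ − z₁·x₂)/(z₂ − z₁) = (0.2793·0.127 − (-0.8064)·3.41)/1.086 = 2.57.
Then σ = (x₂ − x₁)/(z₂ − z₁) = (3.41 − 0.127)/1.086 = 3.02.

μ = 2.57, σ = 3.02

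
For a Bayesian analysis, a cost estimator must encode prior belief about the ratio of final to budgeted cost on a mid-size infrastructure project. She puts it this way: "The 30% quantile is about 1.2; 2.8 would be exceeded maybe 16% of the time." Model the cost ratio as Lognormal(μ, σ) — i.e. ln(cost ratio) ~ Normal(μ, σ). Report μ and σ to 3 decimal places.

If T ~ Lognormal(μ,σ) then ln T ~ Normal(μ,σ), so the p-quantile of ln T is μ + z_p·σ.
ln(1.2) = 0.1823 and ln(2.8) = 1.03; z_{0.3} = -0.5244, z_{0.84} = 0.9945.
σ = (1.03 − 0.1823)/(0.9945 − (-0.5244)) = 0.558.
μ = 0.1823 − (-0.5244)·0.558 = 0.475.

μ ≈ 0.475, σ ≈ 0.558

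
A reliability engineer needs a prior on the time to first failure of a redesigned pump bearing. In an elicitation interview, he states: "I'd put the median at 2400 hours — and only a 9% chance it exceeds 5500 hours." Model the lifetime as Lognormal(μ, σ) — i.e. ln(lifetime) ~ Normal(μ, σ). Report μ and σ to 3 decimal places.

If T ~ Lognormal(μ,σ) then ln T ~ Normal(μ,σ), so the p-quantile of ln T is μ + z_p·σ.
ln(2400) = 7.783 and ln(5500) = 8.613; z_{0.5} = 0, z_{0.91} = 1.341.
σ = (8.613 − 7.783)/(1.341 − (0)) = 0.619.
μ = 7.783 − (0)·0.619 = 7.783.

μ ≈ 7.783, σ ≈ 0.619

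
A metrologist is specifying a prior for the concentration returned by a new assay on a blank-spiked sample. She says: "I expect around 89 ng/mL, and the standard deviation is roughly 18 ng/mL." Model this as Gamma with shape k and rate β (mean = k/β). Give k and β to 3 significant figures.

For Gamma(k, rate β): mean = k/β, variance = k/β², so CV = 1/√k.
CV = SD/mean = 18/89 = 0.2022, hence k = 1/CV² = 24.4.
Then β = k/mean = 24.4/89 = 0.275.

k ≈ 24.4, β ≈ 0.275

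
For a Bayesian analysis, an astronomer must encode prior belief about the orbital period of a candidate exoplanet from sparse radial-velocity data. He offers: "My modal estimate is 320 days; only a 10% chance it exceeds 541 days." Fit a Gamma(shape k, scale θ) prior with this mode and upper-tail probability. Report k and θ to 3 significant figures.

k ≈ 7.86, θ ≈ 46.6

Gamma(k,θ) with k>1 has mode (k−1)θ, so θ = 320/(k−1).
Need P(X < 541) = 0.9 with θ tied to k this way. Start at k = 2, θ = 320: P(X<541) ≈ 0.504.
Too low — raise k to concentrate. Iterating converges to k ≈ 7.86.
Then θ = 320/(7.86−1) ≈ 46.6.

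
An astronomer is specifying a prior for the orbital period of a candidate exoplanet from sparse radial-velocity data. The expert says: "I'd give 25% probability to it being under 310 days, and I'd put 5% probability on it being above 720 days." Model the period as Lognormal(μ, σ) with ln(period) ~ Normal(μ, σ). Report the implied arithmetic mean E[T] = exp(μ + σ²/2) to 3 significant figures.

E[T] ≈ 423 days

If T ~ Lognormal(μ,σ) then ln T ~ Normal(μ,σ), so the p-quantile of ln T is μ + z_p·σ.
ln(310) = 5.737 and ln(720) = 6.579; z_{0.25} = -0.6745, z_{0.95} = 1.645.
σ = (6.579 − 5.737)/(1.645 − (-0.6745)) = 0.363.
μ = 5.737 − (-0.6745)·0.363 = 5.982.
E[T] = exp(μ + σ²/2) = exp(5.982 + 0.0660) = 423 days.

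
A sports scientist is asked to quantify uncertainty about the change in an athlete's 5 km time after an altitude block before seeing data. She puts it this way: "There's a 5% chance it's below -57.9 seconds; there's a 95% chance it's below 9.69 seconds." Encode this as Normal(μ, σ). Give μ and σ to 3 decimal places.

The p-quantile of Normal(μ,σ) is μ + z_p·σ, with z_{0.05} = -1.645 and z_{0.95} = 1.645.
Eliminate σ: μ = (z₂·x₁ − z₁·x₂)/(z₂ − z₁) = (1.645·-57.9 − (-1.645)·9.69)/3.29 = -24.105.
Then σ = (x₂ − x₁)/(z₂ − z₁) = (9.69 − -57.9)/3.29 = 20.546.

μ = -24.105, σ = 20.546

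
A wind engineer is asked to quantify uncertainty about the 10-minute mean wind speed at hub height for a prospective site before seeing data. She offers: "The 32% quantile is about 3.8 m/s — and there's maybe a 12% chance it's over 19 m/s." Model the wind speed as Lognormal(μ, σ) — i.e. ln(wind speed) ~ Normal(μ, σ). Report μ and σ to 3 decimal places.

If T ~ Lognormal(μ,σ) then ln T ~ Normal(μ,σ), so the p-quantile of ln T is μ + z_p·σ.
ln(3.8) = 1.335 and ln(19) = 2.944; z_{0.32} = -0.4677, z_{0.88} = 1.175.
σ = (2.944 − 1.335)/(1.175 − (-0.4677)) = 0.980.
μ = 1.335 − (-0.4677)·0.980 = 1.793.

μ ≈ 1.793, σ ≈ 0.980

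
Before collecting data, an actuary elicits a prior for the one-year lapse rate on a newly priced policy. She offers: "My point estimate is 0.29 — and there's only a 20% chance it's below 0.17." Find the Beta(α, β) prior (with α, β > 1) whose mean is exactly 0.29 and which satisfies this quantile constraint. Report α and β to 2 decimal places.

With mean 0.29 fixed, write α = 0.29s, β = 0.71s where s = α+β.
Need P(θ < 0.17) = 0.2 under Beta(0.29s, 0.71s). Normal approximation: (q−m)/√(m(1−m)/s) ≈ z_{0.2} = -0.842, so s ≈ 0.29·0.71·(-0.842)²/(0.17−0.29)² = 10.1.
At s = 10.1: P(θ<0.17) ≈ 0.206. Adjusting to match 0.2 gives s ≈ 10.51.
So α = 0.29·10.51 ≈ 3.05, β = 0.71·10.51 ≈ 7.46.

α ≈ 3.05, β ≈ 7.46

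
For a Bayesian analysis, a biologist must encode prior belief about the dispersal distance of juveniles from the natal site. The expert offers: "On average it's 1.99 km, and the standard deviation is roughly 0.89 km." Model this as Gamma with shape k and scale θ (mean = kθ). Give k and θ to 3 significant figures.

k ≈ 5, θ ≈ 0.398

For Gamma(k, scale θ): mean = kθ, variance = kθ², so CV = 1/√k.
CV = SD/mean = 0.89/1.99 = 0.4472, hence k = 1/CV² = 5.
Then θ = mean/k = 1.99/5 = 0.398.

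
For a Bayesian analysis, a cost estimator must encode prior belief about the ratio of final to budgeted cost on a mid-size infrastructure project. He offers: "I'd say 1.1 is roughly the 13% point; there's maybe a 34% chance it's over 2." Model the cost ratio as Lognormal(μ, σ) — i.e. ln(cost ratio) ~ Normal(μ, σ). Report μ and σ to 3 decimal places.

If T ~ Lognormal(μ,σ) then ln T ~ Normal(μ,σ), so the p-quantile of ln T is μ + z_p·σ.
ln(1.1) = 0.09531 and ln(2) = 0.6931; z_{0.13} = -1.126, z_{0.66} = 0.4125.
σ = (0.6931 − 0.09531)/(0.4125 − (-1.126)) = 0.388.
μ = 0.09531 − (-1.126)·0.388 = 0.533.

μ ≈ 0.533, σ ≈ 0.388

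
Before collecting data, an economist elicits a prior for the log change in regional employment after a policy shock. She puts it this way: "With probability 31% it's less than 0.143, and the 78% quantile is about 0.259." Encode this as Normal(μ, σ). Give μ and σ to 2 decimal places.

The p-quantile of Normal(μ,σ) is μ + z_p·σ, with z_{0.31} = -0.4959 and z_{0.78} = 0.7722.
Eliminate σ: μ = (z₂·x₁ − z₁·x₂)/(z₂ − z₁) = (0.7722·0.143 − (-0.4959)·0.259)/1.268 = 0.19.
Then σ = (x₂ − x₁)/(z₂ − z₁) = (0.259 − 0.143)/1.268 = 0.09.

μ = 0.19, σ = 0.09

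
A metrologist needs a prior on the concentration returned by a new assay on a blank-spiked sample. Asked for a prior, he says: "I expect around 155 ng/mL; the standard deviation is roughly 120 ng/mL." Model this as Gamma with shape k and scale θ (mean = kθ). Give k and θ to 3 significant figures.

k ≈ 1.67, θ ≈ 92.9

For Gamma(k, scale θ): mean = kθ, variance = kθ², so CV = 1/√k.
CV = SD/mean = 120/155 = 0.7742, hence k = 1/CV² = 1.67.
Then θ = mean/k = 155/1.67 = 92.9.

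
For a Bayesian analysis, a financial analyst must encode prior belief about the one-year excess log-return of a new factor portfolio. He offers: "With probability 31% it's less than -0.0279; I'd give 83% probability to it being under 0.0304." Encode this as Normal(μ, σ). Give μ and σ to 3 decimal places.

μ = -0.008, σ = 0.040

For Normal(μ,σ), the p-quantile is μ + z_p·σ. Here z_{0.31} = -0.4959, z_{0.83} = 0.9542.
So -0.0279 = μ − 0.4959σ and 0.0304 = μ + 0.9542σ.
Subtracting: σ = (0.0304 − -0.0279)/(0.9542 − (-0.4959)) = 0.040.
Then μ = -0.0279 − (-0.4959)·0.040 = -0.008.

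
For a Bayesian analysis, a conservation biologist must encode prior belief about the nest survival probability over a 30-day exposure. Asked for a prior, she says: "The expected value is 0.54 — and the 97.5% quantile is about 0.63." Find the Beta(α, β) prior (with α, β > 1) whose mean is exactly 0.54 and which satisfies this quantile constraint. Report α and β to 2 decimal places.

α ≈ 61.91, β ≈ 52.74

With mean 0.54 fixed, write α = 0.54s, β = 0.46s where s = α+β.
Need P(θ < 0.63) = 0.975 under Beta(0.54s, 0.46s). Normal approximation: (q−m)/√(m(1−m)/s) ≈ z_{0.975} = 1.96, so s ≈ 0.54·0.46·(1.96)²/(0.63−0.54)² = 117.8.
At s = 117.8: P(θ<0.63) ≈ 0.977. Adjusting to match 0.975 gives s ≈ 114.65.
So α = 0.54·114.65 ≈ 61.91, β = 0.46·114.65 ≈ 52.74.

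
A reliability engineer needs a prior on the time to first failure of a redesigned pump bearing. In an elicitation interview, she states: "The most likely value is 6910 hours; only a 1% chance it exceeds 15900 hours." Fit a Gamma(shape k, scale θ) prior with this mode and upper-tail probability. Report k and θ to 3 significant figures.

Gamma(k,θ) with k>1 has mode (k−1)θ, so θ = 6910/(k−1).
Need P(X < 15900) = 0.99 with θ tied to k this way. Start at k = 2, θ = 6910: P(X<15900) ≈ 0.669.
Too low — raise k to concentrate. Iterating converges to k ≈ 7.88.
Then θ = 6910/(7.88−1) ≈ 1000.

k ≈ 7.88, θ ≈ 1000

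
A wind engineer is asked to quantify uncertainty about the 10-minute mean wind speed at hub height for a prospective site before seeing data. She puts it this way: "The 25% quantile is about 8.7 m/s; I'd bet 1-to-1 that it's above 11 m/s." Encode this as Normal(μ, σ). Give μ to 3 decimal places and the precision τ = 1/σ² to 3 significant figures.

μ = 11.000, τ = 0.086

The p-quantile of Normal(μ,σ) is μ + z_p·σ, with z_{0.25} = -0.6745 and z_{0.5} = 0.
Eliminate σ: μ = (z₂·x₁ − z₁·x₂)/(z₂ − z₁) = (0·8.7 − (-0.6745)·11)/0.6745 = 11.000.
Then σ = (x₂ − x₁)/(z₂ − z₁) = (11 − 8.7)/0.6745 = 3.410.
Precision τ = 1/σ² = 1/3.41² = 0.086.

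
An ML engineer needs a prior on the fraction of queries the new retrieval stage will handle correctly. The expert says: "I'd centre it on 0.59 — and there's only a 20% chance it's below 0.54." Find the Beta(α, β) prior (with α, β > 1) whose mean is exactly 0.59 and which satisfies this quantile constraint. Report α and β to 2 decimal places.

α ≈ 40.09, β ≈ 27.86

With mean 0.59 fixed, write α = 0.59s, β = 0.41s where s = α+β.
Need P(θ < 0.54) = 0.2 under Beta(0.59s, 0.41s). Normal approximation: (q−m)/√(m(1−m)/s) ≈ z_{0.2} = -0.842, so s ≈ 0.59·0.41·(-0.842)²/(0.54−0.59)² = 68.5.
At s = 68.5: P(θ<0.54) ≈ 0.199. Adjusting to match 0.2 gives s ≈ 67.95.
So α = 0.59·67.95 ≈ 40.09, β = 0.41·67.95 ≈ 27.86.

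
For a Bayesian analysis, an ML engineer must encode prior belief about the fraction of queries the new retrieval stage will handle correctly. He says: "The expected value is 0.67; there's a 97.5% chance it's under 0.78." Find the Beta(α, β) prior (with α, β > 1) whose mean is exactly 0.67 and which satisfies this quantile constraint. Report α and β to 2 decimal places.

With mean 0.67 fixed, write α = 0.67s, β = 0.33s where s = α+β.
Need P(θ < 0.78) = 0.975 under Beta(0.67s, 0.33s). Normal approximation: (q−m)/√(m(1−m)/s) ≈ z_{0.975} = 1.96, so s ≈ 0.67·0.33·(1.96)²/(0.78−0.67)² = 70.2.
At s = 70.2: P(θ<0.78) ≈ 0.981. Adjusting to match 0.975 gives s ≈ 62.52.
So α = 0.67·62.52 ≈ 41.89, β = 0.33·62.52 ≈ 20.63.

α ≈ 41.89, β ≈ 20.63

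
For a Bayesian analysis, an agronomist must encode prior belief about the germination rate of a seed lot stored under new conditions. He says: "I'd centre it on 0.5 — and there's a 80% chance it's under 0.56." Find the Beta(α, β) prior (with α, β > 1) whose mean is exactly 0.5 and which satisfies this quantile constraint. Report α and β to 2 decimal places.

With mean 0.5 fixed, write α = 0.5s, β = 0.5s where s = α+β.
Need P(θ < 0.56) = 0.8 under Beta(0.5s, 0.5s). Normal approximation: (q−m)/√(m(1−m)/s) ≈ z_{0.8} = 0.842, so s ≈ 0.5·0.5·(0.842)²/(0.56−0.5)² = 49.2.
At s = 49.2: P(θ<0.56) ≈ 0.800. Adjusting to match 0.8 gives s ≈ 49.33.
So α = 0.5·49.33 ≈ 24.67, β = 0.5·49.33 ≈ 24.67.

α ≈ 24.67, β ≈ 24.67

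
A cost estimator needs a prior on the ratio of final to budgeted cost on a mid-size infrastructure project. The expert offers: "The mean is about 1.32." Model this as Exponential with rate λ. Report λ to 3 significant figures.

Exponential mean = 1/λ, so λ = 1/1.32 = 0.758.

λ ≈ 0.758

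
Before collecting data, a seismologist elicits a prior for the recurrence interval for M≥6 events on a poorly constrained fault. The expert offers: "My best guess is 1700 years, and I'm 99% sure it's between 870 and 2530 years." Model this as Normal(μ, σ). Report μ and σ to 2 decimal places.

A symmetric 99% interval runs μ ± z·σ with z = 2.576.
Half-width = 830, so σ = 830/2.576 = 322.23.
μ is the stated best guess, 1700.00.

μ = 1700.00, σ = 322.23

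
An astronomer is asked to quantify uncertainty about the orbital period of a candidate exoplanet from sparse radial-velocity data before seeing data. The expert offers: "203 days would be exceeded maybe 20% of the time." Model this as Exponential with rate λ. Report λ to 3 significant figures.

λ ≈ 0.00793

P(T > 203.0) = e^(−λ·203.0) = 0.2, so λ = −ln(0.2)/203.0 = 0.00793.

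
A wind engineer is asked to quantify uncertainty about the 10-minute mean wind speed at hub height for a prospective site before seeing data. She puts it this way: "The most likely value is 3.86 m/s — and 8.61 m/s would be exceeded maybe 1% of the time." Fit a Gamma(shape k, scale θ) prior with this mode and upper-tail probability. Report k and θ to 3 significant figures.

k ≈ 8.47, θ ≈ 0.517

Gamma(k,θ) with k>1 has mode (k−1)θ, so θ = 3.86/(k−1).
Need P(X < 8.61) = 0.99 with θ tied to k this way. Start at k = 2, θ = 3.86: P(X<8.61) ≈ 0.653.
Too low — raise k to concentrate. Iterating converges to k ≈ 8.47.
Then θ = 3.86/(8.47−1) ≈ 0.517.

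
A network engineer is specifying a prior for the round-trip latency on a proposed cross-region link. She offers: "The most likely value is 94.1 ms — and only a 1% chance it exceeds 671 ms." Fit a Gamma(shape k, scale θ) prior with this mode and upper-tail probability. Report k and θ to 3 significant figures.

k ≈ 1.91, θ ≈ 104

Gamma(k,θ) with k>1 has mode (k−1)θ, so θ = 94.1/(k−1).
Need P(X < 671) = 0.99 with θ tied to k this way. Start at k = 2, θ = 94.1: P(X<671) ≈ 0.993.
Too high — lower k to spread out. Iterating converges to k ≈ 1.91.
Then θ = 94.1/(1.91−1) ≈ 104.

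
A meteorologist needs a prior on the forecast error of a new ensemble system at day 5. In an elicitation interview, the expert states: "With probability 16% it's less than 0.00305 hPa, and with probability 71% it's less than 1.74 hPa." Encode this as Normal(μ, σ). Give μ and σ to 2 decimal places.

μ = 1.12, σ = 1.12

The p-quantile of Normal(μ,σ) is μ + z_p·σ, with z_{0.16} = -0.9945 and z_{0.71} = 0.5534.
Eliminate σ: μ = (z₂·x₁ − z₁·x₂)/(z₂ − z₁) = (0.5534·0.00305 − (-0.9945)·1.74)/1.548 = 1.12.
Then σ = (x₂ − x₁)/(z₂ − z₁) = (1.74 − 0.00305)/1.548 = 1.12.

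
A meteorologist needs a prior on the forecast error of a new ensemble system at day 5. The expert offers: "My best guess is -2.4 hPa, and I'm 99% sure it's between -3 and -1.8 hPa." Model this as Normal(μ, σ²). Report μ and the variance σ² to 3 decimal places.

μ = -2.400, σ² = 0.054

A symmetric 99% interval runs μ ± z·σ with z = 2.576.
Half-width = 0.6, so σ = 0.6/2.576 = 0.2329 and σ² = 0.054.
μ is the stated best guess, -2.400.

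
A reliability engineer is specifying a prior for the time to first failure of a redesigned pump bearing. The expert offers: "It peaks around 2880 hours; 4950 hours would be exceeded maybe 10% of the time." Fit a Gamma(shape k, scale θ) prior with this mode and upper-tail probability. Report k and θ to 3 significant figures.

k ≈ 7.46, θ ≈ 446

Gamma(k,θ) with k>1 has mode (k−1)θ, so θ = 2880/(k−1).
Need P(X < 4950) = 0.9 with θ tied to k this way. Start at k = 2, θ = 2880: P(X<4950) ≈ 0.513.
Too low — raise k to concentrate. Iterating converges to k ≈ 7.46.
Then θ = 2880/(7.46−1) ≈ 446.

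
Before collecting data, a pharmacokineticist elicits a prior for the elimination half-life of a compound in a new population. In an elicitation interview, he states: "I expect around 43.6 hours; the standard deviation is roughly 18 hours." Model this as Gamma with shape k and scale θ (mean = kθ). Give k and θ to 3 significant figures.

k ≈ 5.87, θ ≈ 7.43

For Gamma(k, scale θ): mean = kθ, variance = kθ², so CV = 1/√k.
CV = SD/mean = 18/43.6 = 0.4128, hence k = 1/CV² = 5.87.
Then θ = mean/k = 43.6/5.87 = 7.43.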